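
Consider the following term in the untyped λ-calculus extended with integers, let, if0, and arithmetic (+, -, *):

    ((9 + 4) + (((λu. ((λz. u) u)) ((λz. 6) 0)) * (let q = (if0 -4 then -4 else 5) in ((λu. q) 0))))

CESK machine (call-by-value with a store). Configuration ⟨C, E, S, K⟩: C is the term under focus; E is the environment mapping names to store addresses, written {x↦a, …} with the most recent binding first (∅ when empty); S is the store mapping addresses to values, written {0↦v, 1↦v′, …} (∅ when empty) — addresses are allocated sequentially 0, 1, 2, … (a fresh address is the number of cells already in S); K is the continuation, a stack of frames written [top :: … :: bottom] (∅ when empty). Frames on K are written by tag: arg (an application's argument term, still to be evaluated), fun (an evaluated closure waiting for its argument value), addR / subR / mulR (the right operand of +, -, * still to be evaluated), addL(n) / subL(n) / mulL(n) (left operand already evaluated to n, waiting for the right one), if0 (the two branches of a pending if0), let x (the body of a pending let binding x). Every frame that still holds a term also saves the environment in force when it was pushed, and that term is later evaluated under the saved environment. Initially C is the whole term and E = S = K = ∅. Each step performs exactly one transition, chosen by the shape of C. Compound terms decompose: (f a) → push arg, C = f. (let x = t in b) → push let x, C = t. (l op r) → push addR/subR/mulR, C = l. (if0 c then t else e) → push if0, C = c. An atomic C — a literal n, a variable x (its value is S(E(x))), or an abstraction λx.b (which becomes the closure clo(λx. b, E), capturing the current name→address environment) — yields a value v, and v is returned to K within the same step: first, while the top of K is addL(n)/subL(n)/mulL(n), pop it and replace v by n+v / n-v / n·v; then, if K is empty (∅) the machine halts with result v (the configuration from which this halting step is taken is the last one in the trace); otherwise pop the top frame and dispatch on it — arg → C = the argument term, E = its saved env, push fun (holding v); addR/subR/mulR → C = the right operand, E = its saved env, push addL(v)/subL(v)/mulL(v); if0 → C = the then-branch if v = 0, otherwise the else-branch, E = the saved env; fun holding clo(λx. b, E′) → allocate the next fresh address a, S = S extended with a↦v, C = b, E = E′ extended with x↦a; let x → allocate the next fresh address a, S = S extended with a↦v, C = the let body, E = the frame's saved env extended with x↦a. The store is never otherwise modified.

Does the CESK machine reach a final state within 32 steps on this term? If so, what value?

Answer: 43

Derivation:
0. ⟨C=((9 + 4) + (((λu. ((λz. u) u)) ((λz. 6) 0)) * (let q = (if0 -4 then -4 else 5) in ((λu. q) 0)))); E=∅; S=∅; K=∅⟩
1. ⟨C=(9 + 4); E=∅; S=∅; K=[addR]⟩
2. ⟨C=9; E=∅; S=∅; K=[addR :: addR]⟩
3. ⟨C=4; E=∅; S=∅; K=[addL(9) :: addR]⟩
4. ⟨C=(((λu. ((λz. u) u)) ((λz. 6) 0)) * (let q = (if0 -4 then -4 else 5) in ((λu. q) 0))); E=∅; S=∅; K=[addL(13)]⟩
5. ⟨C=((λu. ((λz. u) u)) ((λz. 6) 0)); E=∅; S=∅; K=[mulR :: addL(13)]⟩
6. ⟨C=(λu. ((λz. u) u)); E=∅; S=∅; K=[arg :: mulR :: addL(13)]⟩
7. ⟨C=((λz. 6) 0); E=∅; S=∅; K=[fun :: mulR :: addL(13)]⟩
8. ⟨C=(λz. 6); E=∅; S=∅; K=[arg :: fun :: mulR :: addL(13)]⟩
9. ⟨C=0; E=∅; S=∅; K=[fun :: fun :: mulR :: addL(13)]⟩
10. ⟨C=6; E={z↦0}; S={0↦0}; K=[fun :: mulR :: addL(13)]⟩
11. ⟨C=((λz. u) u); E={u↦1}; S={0↦0, 1↦6}; K=[mulR :: addL(13)]⟩
12. ⟨C=(λz. u); E={u↦1}; S={0↦0, 1↦6}; K=[arg :: mulR :: addL(13)]⟩
13. ⟨C=u; E={u↦1}; S={0↦0, 1↦6}; K=[fun :: mulR :: addL(13)]⟩
14. ⟨C=u; E={z↦2, u↦1}; S={0↦0, 1↦6, 2↦6}; K=[mulR :: addL(13)]⟩
15. ⟨C=(let q = (if0 -4 then -4 else 5) in ((λu. q) 0)); E=∅; S={0↦0, 1↦6, 2↦6}; K=[mulL(6) :: addL(13)]⟩
16. ⟨C=(if0 -4 then -4 else 5); E=∅; S={0↦0, 1↦6, 2↦6}; K=[let q :: mulL(6) :: addL(13)]⟩
17. ⟨C=-4; E=∅; S={0↦0, 1↦6, 2↦6}; K=[if0 :: let q :: mulL(6) :: addL(13)]⟩
18. ⟨C=5; E=∅; S={0↦0, 1↦6, 2↦6}; K=[let q :: mulL(6) :: addL(13)]⟩
19. ⟨C=((λu. q) 0); E={q↦3}; S={0↦0, 1↦6, 2↦6, 3↦5}; K=[mulL(6) :: addL(13)]⟩
20. ⟨C=(λu. q); E={q↦3}; S={0↦0, 1↦6, 2↦6, 3↦5}; K=[arg :: mulL(6) :: addL(13)]⟩
21. ⟨C=0; E={q↦3}; S={0↦0, 1↦6, 2↦6, 3↦5}; K=[fun :: mulL(6) :: addL(13)]⟩
22. ⟨C=q; E={u↦4, q↦3}; S={0↦0, 1↦6, 2↦6, 3↦5, 4↦0}; K=[mulL(6) :: addL(13)]⟩
→ final value 43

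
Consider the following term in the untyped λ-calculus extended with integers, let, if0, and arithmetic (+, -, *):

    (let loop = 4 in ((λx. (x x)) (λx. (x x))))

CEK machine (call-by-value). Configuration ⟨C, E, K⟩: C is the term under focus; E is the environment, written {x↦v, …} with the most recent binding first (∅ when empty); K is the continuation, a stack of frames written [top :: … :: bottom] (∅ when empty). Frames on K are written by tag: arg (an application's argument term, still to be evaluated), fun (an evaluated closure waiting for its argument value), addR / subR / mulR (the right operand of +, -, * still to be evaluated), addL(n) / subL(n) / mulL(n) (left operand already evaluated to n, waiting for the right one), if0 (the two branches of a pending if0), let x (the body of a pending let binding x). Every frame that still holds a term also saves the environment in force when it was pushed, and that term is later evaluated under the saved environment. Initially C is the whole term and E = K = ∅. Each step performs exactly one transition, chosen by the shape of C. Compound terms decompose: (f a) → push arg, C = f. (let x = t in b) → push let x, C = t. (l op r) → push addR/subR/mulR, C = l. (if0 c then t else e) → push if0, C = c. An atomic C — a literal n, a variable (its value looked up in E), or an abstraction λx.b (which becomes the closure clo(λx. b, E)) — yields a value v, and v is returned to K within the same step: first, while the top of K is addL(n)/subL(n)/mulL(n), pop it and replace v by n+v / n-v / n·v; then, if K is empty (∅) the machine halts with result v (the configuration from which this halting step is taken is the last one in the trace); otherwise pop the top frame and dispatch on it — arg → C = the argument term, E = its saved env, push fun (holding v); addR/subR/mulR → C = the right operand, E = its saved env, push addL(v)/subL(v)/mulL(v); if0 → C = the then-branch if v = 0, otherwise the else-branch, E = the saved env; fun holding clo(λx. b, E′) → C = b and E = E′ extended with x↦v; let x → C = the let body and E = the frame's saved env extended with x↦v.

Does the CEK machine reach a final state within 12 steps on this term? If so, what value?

Answer: DIVERGES (no final state within 12 steps)

Machine steps:
0. ⟨C=(let loop = 4 in ((λx. (x x)) (λx. (x x)))); E=∅; K=∅⟩
1. ⟨C=4; E=∅; K=[let loop]⟩
2. ⟨C=((λx. (x x)) (λx. (x x))); E={loop↦4}; K=∅⟩
3. ⟨C=(λx. (x x)); E={loop↦4}; K=[arg]⟩
4. ⟨C=(λx. (x x)); E={loop↦4}; K=[fun]⟩
5. ⟨C=(x x); E={x↦clo(λx. (x x), {loop↦4}), loop↦4}; K=∅⟩
6. ⟨C=x; E={x↦clo(λx. (x x), {loop↦4}), loop↦4}; K=[arg]⟩
7. ⟨C=x; E={x↦clo(λx. (x x), {loop↦4}), loop↦4}; K=[fun]⟩
… configuration repeats with period 3 (steps 5–7 recur indefinitely) …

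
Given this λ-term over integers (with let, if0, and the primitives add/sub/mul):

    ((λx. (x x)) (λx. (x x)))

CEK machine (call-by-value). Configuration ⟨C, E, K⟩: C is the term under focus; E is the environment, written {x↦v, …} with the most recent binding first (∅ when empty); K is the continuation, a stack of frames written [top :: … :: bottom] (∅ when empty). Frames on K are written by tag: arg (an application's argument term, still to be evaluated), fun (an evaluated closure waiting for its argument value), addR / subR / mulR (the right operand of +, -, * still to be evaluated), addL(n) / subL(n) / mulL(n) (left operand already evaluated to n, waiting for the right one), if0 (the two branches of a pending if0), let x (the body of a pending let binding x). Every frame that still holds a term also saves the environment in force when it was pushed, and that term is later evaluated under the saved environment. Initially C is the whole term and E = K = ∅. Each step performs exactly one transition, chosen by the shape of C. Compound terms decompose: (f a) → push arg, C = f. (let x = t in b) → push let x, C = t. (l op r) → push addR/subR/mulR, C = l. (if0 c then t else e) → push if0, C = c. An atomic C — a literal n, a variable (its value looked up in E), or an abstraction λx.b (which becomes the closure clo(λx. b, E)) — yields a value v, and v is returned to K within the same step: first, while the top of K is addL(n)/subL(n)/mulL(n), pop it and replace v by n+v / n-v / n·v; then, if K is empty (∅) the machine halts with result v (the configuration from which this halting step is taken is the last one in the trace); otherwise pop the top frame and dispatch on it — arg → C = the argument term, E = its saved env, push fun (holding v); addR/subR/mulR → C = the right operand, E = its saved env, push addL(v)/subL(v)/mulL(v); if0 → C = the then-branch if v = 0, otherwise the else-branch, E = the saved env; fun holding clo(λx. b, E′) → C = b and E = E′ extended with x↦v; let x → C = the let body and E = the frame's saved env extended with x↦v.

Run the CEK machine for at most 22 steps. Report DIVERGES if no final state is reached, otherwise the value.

Answer: DIVERGES (no final state within 22 steps)

Derivation:
0. ⟨C=((λx. (x x)) (λx. (x x))); E=∅; K=∅⟩
1. ⟨C=(λx. (x x)); E=∅; K=[arg]⟩
2. ⟨C=(λx. (x x)); E=∅; K=[fun]⟩
3. ⟨C=(x x); E={x↦clo(λx. (x x), ∅)}; K=∅⟩
4. ⟨C=x; E={x↦clo(λx. (x x), ∅)}; K=[arg]⟩
5. ⟨C=x; E={x↦clo(λx. (x x), ∅)}; K=[fun]⟩
… configuration repeats with period 3 (steps 3–5 recur indefinitely) …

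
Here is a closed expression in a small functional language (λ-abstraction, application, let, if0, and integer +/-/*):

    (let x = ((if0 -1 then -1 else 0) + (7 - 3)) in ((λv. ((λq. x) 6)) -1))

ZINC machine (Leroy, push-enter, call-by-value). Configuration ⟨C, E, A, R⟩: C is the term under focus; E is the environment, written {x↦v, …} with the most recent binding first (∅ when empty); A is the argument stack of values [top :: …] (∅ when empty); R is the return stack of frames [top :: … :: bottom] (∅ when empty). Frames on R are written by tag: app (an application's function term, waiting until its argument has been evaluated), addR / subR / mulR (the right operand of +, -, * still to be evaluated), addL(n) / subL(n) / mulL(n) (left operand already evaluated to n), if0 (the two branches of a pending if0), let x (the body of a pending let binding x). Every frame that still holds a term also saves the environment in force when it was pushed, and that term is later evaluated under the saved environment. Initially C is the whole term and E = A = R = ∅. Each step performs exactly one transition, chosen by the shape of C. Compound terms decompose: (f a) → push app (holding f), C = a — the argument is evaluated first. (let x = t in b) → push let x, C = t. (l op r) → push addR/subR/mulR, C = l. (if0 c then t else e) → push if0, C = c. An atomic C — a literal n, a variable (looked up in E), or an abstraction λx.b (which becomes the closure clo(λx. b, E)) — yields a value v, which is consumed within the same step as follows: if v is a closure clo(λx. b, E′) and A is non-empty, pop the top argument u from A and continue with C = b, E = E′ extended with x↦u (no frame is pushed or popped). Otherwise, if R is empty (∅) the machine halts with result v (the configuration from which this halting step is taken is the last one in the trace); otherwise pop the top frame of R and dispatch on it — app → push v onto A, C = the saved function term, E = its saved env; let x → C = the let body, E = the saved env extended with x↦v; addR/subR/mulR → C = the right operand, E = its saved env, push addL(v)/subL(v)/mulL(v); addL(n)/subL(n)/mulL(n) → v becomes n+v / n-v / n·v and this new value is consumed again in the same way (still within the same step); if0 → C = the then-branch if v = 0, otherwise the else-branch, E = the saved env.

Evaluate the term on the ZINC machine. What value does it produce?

Answer: 4

Execution trace:
[0] <C=(let x = ((if0 -1 then -1 else 0) + (7 - 3)) in ((λv. ((λq. x) 6)) -1)), E=∅, A=∅, R=∅>
[1] <C=((if0 -1 then -1 else 0) + (7 - 3)), E=∅, A=∅, R=[let x]>
[2] <C=(if0 -1 then -1 else 0), E=∅, A=∅, R=[addR :: let x]>
[3] <C=-1, E=∅, A=∅, R=[if0 :: addR :: let x]>
[4] <C=0, E=∅, A=∅, R=[addR :: let x]>
[5] <C=(7 - 3), E=∅, A=∅, R=[addL(0) :: let x]>
[6] <C=7, E=∅, A=∅, R=[subR :: addL(0) :: let x]>
[7] <C=3, E=∅, A=∅, R=[subL(7) :: addL(0) :: let x]>
[8] <C=((λv. ((λq. x) 6)) -1), E={x↦4}, A=∅, R=∅>
[9] <C=-1, E={x↦4}, A=∅, R=[app]>
[10] <C=(λv. ((λq. x) 6)), E={x↦4}, A=[-1], R=∅>
[11] <C=((λq. x) 6), E={v↦-1, x↦4}, A=∅, R=∅>
[12] <C=6, E={v↦-1, x↦4}, A=∅, R=[app]>
[13] <C=(λq. x), E={v↦-1, x↦4}, A=[6], R=∅>
[14] <C=x, E={q↦6, v↦-1, x↦4}, A=∅, R=∅>
→ final value 4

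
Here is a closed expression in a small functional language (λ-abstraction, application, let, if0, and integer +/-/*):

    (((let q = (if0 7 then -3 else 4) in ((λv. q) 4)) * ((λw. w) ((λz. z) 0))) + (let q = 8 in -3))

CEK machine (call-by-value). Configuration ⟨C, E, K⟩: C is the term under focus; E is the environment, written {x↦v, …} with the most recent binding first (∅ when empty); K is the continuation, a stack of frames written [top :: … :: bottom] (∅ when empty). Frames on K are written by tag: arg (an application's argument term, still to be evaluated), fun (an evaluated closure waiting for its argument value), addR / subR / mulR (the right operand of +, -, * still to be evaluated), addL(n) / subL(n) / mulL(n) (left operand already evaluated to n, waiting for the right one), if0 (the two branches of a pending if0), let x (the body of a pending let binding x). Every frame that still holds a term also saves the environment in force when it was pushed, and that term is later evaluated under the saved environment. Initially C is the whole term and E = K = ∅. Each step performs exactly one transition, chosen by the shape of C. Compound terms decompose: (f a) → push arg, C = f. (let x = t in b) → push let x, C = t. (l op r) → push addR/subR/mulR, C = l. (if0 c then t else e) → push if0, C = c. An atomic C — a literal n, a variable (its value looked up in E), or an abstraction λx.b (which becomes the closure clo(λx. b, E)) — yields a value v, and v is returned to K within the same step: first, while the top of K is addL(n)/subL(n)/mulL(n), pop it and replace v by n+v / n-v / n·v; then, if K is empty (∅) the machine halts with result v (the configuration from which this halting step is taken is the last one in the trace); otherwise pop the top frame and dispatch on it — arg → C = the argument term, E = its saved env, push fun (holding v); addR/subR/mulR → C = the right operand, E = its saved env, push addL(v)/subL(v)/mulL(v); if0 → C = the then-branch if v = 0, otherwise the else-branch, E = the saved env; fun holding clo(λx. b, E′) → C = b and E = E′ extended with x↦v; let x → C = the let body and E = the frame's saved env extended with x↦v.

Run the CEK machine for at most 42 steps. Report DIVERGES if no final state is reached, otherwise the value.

step 0: ⟨C=(((let q = (if0 7 then -3 else 4) in ((λv. q) 4)) * ((λw. w) ((λz. z) 0))) + (let q = 8 in -3)); E=∅; K=∅⟩
step 1: ⟨C=((let q = (if0 7 then -3 else 4) in ((λv. q) 4)) * ((λw. w) ((λz. z) 0))); E=∅; K=[addR]⟩
step 2: ⟨C=(let q = (if0 7 then -3 else 4) in ((λv. q) 4)); E=∅; K=[mulR :: addR]⟩
step 3: ⟨C=(if0 7 then -3 else 4); E=∅; K=[let q :: mulR :: addR]⟩
step 4: ⟨C=7; E=∅; K=[if0 :: let q :: mulR :: addR]⟩
step 5: ⟨C=4; E=∅; K=[let q :: mulR :: addR]⟩
step 6: ⟨C=((λv. q) 4); E={q↦4}; K=[mulR :: addR]⟩
step 7: ⟨C=(λv. q); E={q↦4}; K=[arg :: mulR :: addR]⟩
step 8: ⟨C=4; E={q↦4}; K=[fun :: mulR :: addR]⟩
step 9: ⟨C=q; E={v↦4, q↦4}; K=[mulR :: addR]⟩
step 10: ⟨C=((λw. w) ((λz. z) 0)); E=∅; K=[mulL(4) :: addR]⟩
step 11: ⟨C=(λw. w); E=∅; K=[arg :: mulL(4) :: addR]⟩
step 12: ⟨C=((λz. z) 0); E=∅; K=[fun :: mulL(4) :: addR]⟩
step 13: ⟨C=(λz. z); E=∅; K=[arg :: fun :: mulL(4) :: addR]⟩
step 14: ⟨C=0; E=∅; K=[fun :: fun :: mulL(4) :: addR]⟩
step 15: ⟨C=z; E={z↦0}; K=[fun :: mulL(4) :: addR]⟩
step 16: ⟨C=w; E={w↦0}; K=[mulL(4) :: addR]⟩
step 17: ⟨C=(let q = 8 in -3); E=∅; K=[addL(0)]⟩
step 18: ⟨C=8; E=∅; K=[let q :: addL(0)]⟩
step 19: ⟨C=-3; E={q↦8}; K=[addL(0)]⟩
→ final value -3

Answer: -3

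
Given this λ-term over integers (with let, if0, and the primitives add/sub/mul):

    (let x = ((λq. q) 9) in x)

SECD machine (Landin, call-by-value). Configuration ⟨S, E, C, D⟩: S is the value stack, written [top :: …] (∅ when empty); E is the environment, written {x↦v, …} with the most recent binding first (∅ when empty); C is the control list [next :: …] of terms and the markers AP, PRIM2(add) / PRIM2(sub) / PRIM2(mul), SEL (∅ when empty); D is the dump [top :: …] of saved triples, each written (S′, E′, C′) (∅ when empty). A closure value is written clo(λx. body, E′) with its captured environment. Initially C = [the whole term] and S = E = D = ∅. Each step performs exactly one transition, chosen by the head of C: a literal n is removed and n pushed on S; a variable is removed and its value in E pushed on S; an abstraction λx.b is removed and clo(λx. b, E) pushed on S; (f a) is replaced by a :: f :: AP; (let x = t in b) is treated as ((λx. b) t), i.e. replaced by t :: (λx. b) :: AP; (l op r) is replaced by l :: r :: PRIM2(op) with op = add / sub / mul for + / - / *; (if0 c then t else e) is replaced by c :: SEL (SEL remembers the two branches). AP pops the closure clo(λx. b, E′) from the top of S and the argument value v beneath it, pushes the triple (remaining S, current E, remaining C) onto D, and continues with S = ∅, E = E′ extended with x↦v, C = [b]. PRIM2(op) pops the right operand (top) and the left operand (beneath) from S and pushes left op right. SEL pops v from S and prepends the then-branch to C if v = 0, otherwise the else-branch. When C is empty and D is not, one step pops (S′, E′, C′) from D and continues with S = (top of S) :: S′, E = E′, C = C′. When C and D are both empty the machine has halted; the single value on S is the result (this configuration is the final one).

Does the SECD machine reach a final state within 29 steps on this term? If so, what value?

step 0: ⟨S=∅; E=∅; C=[(let x = ((λq. q) 9) in x)]; D=∅⟩
step 1: ⟨S=∅; E=∅; C=[((λq. q) 9) :: (λx. x) :: AP]; D=∅⟩
step 2: ⟨S=∅; E=∅; C=[9 :: (λq. q) :: AP :: (λx. x) :: AP]; D=∅⟩
step 3: ⟨S=[9]; E=∅; C=[(λq. q) :: AP :: (λx. x) :: AP]; D=∅⟩
step 4: ⟨S=[clo(λq. q, ∅) :: 9]; E=∅; C=[AP :: (λx. x) :: AP]; D=∅⟩
step 5: ⟨S=∅; E={q↦9}; C=[q]; D=[(∅, ∅, [(λx. x) :: AP])]⟩
step 6: ⟨S=[9]; E={q↦9}; C=∅; D=[(∅, ∅, [(λx. x) :: AP])]⟩
step 7: ⟨S=[9]; E=∅; C=[(λx. x) :: AP]; D=∅⟩
step 8: ⟨S=[clo(λx. x, ∅) :: 9]; E=∅; C=[AP]; D=∅⟩
step 9: ⟨S=∅; E={x↦9}; C=[x]; D=[(∅, ∅, ∅)]⟩
step 10: ⟨S=[9]; E={x↦9}; C=∅; D=[(∅, ∅, ∅)]⟩
step 11: ⟨S=[9]; E=∅; C=∅; D=∅⟩
→ final value 9

Answer: 9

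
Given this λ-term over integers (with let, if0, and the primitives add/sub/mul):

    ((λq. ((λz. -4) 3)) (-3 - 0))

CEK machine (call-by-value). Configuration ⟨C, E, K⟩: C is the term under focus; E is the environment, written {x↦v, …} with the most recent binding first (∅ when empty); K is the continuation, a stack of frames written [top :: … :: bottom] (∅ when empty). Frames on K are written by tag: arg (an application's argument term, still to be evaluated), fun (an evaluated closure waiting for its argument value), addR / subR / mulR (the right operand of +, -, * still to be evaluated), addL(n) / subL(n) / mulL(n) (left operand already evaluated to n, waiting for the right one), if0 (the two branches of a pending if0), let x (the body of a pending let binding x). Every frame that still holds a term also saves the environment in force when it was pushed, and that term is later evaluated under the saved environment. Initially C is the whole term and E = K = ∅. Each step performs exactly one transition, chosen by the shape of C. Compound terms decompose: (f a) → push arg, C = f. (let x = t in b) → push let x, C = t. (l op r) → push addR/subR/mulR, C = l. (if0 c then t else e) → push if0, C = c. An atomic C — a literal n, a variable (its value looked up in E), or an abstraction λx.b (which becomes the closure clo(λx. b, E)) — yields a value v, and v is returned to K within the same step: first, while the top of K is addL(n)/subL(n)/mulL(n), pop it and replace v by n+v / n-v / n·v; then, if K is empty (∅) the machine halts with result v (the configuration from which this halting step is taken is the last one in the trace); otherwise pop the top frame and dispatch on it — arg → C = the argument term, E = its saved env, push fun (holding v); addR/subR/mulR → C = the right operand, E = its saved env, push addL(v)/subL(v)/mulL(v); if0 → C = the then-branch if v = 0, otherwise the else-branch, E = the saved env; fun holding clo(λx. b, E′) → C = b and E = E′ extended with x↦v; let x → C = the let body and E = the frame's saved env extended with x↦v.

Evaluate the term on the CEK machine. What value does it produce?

t=0: ⟨C=((λq. ((λz. -4) 3)) (-3 - 0)); E=∅; K=∅⟩
t=1: ⟨C=(λq. ((λz. -4) 3)); E=∅; K=[arg]⟩
t=2: ⟨C=(-3 - 0); E=∅; K=[fun]⟩
t=3: ⟨C=-3; E=∅; K=[subR :: fun]⟩
t=4: ⟨C=0; E=∅; K=[subL(-3) :: fun]⟩
t=5: ⟨C=((λz. -4) 3); E={q↦-3}; K=∅⟩
t=6: ⟨C=(λz. -4); E={q↦-3}; K=[arg]⟩
t=7: ⟨C=3; E={q↦-3}; K=[fun]⟩
t=8: ⟨C=-4; E={z↦3, q↦-3}; K=∅⟩
→ final value -4

Answer: -4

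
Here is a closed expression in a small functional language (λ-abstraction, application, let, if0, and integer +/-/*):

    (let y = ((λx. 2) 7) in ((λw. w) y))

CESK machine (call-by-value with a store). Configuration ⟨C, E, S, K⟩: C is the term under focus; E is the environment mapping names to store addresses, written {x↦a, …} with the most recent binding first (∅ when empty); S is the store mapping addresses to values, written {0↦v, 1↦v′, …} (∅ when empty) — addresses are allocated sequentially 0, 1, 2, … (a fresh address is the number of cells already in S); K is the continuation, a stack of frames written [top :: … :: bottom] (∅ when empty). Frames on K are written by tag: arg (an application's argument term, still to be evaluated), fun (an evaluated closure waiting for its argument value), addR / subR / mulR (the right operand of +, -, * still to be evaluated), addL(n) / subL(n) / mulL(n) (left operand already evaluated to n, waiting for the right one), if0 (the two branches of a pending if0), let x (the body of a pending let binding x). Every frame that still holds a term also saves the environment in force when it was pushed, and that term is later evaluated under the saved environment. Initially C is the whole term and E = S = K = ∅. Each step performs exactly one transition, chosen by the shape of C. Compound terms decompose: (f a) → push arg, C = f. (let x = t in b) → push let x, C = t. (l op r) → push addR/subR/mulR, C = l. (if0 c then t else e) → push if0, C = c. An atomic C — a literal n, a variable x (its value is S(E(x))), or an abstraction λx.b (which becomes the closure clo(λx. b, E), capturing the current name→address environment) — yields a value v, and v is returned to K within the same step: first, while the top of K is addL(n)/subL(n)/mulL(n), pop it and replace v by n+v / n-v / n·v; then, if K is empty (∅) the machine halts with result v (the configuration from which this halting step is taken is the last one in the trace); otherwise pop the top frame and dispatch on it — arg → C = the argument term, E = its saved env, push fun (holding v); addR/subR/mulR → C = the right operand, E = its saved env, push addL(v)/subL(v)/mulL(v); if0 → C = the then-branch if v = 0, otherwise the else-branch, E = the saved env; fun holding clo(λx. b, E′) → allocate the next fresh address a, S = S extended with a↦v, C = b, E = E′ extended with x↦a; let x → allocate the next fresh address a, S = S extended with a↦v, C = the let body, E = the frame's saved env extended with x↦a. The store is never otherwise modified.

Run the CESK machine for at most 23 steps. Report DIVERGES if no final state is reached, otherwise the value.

Answer: 2

Execution trace:
[0] [C=(let y = ((λx. 2) 7) in ((λw. w) y)) | E=∅ | S=∅ | K=∅]
[1] [C=((λx. 2) 7) | E=∅ | S=∅ | K=[let y]]
[2] [C=(λx. 2) | E=∅ | S=∅ | K=[arg :: let y]]
[3] [C=7 | E=∅ | S=∅ | K=[fun :: let y]]
[4] [C=2 | E={x↦0} | S={0↦7} | K=[let y]]
[5] [C=((λw. w) y) | E={y↦1} | S={0↦7, 1↦2} | K=∅]
[6] [C=(λw. w) | E={y↦1} | S={0↦7, 1↦2} | K=[arg]]
[7] [C=y | E={y↦1} | S={0↦7, 1↦2} | K=[fun]]
[8] [C=w | E={w↦2, y↦1} | S={0↦7, 1↦2, 2↦2} | K=∅]
→ final value 2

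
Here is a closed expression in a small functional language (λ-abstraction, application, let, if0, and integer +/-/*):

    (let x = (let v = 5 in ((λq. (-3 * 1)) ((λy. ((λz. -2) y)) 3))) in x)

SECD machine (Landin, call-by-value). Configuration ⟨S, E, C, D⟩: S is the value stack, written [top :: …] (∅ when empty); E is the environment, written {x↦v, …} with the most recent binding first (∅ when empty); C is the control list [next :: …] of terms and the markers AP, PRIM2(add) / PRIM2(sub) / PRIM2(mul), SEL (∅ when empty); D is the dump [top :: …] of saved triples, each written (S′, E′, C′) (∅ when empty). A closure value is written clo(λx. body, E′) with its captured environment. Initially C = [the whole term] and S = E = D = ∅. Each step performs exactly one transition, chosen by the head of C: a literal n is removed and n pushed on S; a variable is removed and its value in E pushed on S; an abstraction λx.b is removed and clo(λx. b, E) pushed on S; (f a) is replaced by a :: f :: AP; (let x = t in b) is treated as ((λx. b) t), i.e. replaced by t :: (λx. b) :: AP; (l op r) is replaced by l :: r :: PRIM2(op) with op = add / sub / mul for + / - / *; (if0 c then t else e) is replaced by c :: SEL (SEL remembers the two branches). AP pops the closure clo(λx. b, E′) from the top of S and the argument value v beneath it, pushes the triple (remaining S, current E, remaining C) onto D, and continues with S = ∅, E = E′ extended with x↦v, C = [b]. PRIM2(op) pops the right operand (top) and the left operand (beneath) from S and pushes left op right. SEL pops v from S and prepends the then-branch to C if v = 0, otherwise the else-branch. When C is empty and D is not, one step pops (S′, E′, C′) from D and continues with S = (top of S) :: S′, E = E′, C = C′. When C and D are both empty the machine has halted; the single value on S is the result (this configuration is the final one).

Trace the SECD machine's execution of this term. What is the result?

[0] ⟨S=∅; E=∅; C=[(let x = (let v = 5 in ((λq. (-3 * 1)) ((λy. ((λz. -2) y)) 3))) in x)]; D=∅⟩
[1] ⟨S=∅; E=∅; C=[(let v = 5 in ((λq. (-3 * 1)) ((λy. ((λz. -2) y)) 3))) :: (λx. x) :: AP]; D=∅⟩
[2] ⟨S=∅; E=∅; C=[5 :: (λv. ((λq. (-3 * 1)) ((λy. ((λz. -2) y)) 3))) :: AP :: (λx. x) :: AP]; D=∅⟩
[3] ⟨S=[5]; E=∅; C=[(λv. ((λq. (-3 * 1)) ((λy. ((λz. -2) y)) 3))) :: AP :: (λx. x) :: AP]; D=∅⟩
[4] ⟨S=[clo(λv. ((λq. (-3 * 1)) ((λy. ((λz. -2) y)) 3)), ∅) :: 5]; E=∅; C=[AP :: (λx. x) :: AP]; D=∅⟩
[5] ⟨S=∅; E={v↦5}; C=[((λq. (-3 * 1)) ((λy. ((λz. -2) y)) 3))]; D=[(∅, ∅, [(λx. x) :: AP])]⟩
[6] ⟨S=∅; E={v↦5}; C=[((λy. ((λz. -2) y)) 3) :: (λq. (-3 * 1)) :: AP]; D=[(∅, ∅, [(λx. x) :: AP])]⟩
[7] ⟨S=∅; E={v↦5}; C=[3 :: (λy. ((λz. -2) y)) :: AP :: (λq. (-3 * 1)) :: AP]; D=[(∅, ∅, [(λx. x) :: AP])]⟩
[8] ⟨S=[3]; E={v↦5}; C=[(λy. ((λz. -2) y)) :: AP :: (λq. (-3 * 1)) :: AP]; D=[(∅, ∅, [(λx. x) :: AP])]⟩
[9] ⟨S=[clo(λy. ((λz. -2) y), {v↦5}) :: 3]; E={v↦5}; C=[AP :: (λq. (-3 * 1)) :: AP]; D=[(∅, ∅, [(λx. x) :: AP])]⟩
[10] ⟨S=∅; E={y↦3, v↦5}; C=[((λz. -2) y)]; D=[(∅, {v↦5}, [(λq. (-3 * 1)) :: AP]) :: (∅, ∅, [(λx. x) :: AP])]⟩
[11] ⟨S=∅; E={y↦3, v↦5}; C=[y :: (λz. -2) :: AP]; D=[(∅, {v↦5}, [(λq. (-3 * 1)) :: AP]) :: (∅, ∅, [(λx. x) :: AP])]⟩
[12] ⟨S=[3]; E={y↦3, v↦5}; C=[(λz. -2) :: AP]; D=[(∅, {v↦5}, [(λq. (-3 * 1)) :: AP]) :: (∅, ∅, [(λx. x) :: AP])]⟩
[13] ⟨S=[clo(λz. -2, {y↦3, v↦5}) :: 3]; E={y↦3, v↦5}; C=[AP]; D=[(∅, {v↦5}, [(λq. (-3 * 1)) :: AP]) :: (∅, ∅, [(λx. x) :: AP])]⟩
[14] ⟨S=∅; E={z↦3, y↦3, v↦5}; C=[-2]; D=[(∅, {y↦3, v↦5}, ∅) :: (∅, {v↦5}, [(λq. (-3 * 1)) :: AP]) :: (∅, ∅, [(λx. x) :: AP])]⟩
[15] ⟨S=[-2]; E={z↦3, y↦3, v↦5}; C=∅; D=[(∅, {y↦3, v↦5}, ∅) :: (∅, {v↦5}, [(λq. (-3 * 1)) :: AP]) :: (∅, ∅, [(λx. x) :: AP])]⟩
[16] ⟨S=[-2]; E={y↦3, v↦5}; C=∅; D=[(∅, {v↦5}, [(λq. (-3 * 1)) :: AP]) :: (∅, ∅, [(λx. x) :: AP])]⟩
[17] ⟨S=[-2]; E={v↦5}; C=[(λq. (-3 * 1)) :: AP]; D=[(∅, ∅, [(λx. x) :: AP])]⟩
[18] ⟨S=[clo(λq. (-3 * 1), {v↦5}) :: -2]; E={v↦5}; C=[AP]; D=[(∅, ∅, [(λx. x) :: AP])]⟩
[19] ⟨S=∅; E={q↦-2, v↦5}; C=[(-3 * 1)]; D=[(∅, {v↦5}, ∅) :: (∅, ∅, [(λx. x) :: AP])]⟩
[20] ⟨S=∅; E={q↦-2, v↦5}; C=[-3 :: 1 :: PRIM2(mul)]; D=[(∅, {v↦5}, ∅) :: (∅, ∅, [(λx. x) :: AP])]⟩
[21] ⟨S=[-3]; E={q↦-2, v↦5}; C=[1 :: PRIM2(mul)]; D=[(∅, {v↦5}, ∅) :: (∅, ∅, [(λx. x) :: AP])]⟩
[22] ⟨S=[1 :: -3]; E={q↦-2, v↦5}; C=[PRIM2(mul)]; D=[(∅, {v↦5}, ∅) :: (∅, ∅, [(λx. x) :: AP])]⟩
[23] ⟨S=[-3]; E={q↦-2, v↦5}; C=∅; D=[(∅, {v↦5}, ∅) :: (∅, ∅, [(λx. x) :: AP])]⟩
[24] ⟨S=[-3]; E={v↦5}; C=∅; D=[(∅, ∅, [(λx. x) :: AP])]⟩
[25] ⟨S=[-3]; E=∅; C=[(λx. x) :: AP]; D=∅⟩
[26] ⟨S=[clo(λx. x, ∅) :: -3]; E=∅; C=[AP]; D=∅⟩
[27] ⟨S=∅; E={x↦-3}; C=[x]; D=[(∅, ∅, ∅)]⟩
[28] ⟨S=[-3]; E={x↦-3}; C=∅; D=[(∅, ∅, ∅)]⟩
[29] ⟨S=[-3]; E=∅; C=∅; D=∅⟩
→ final value -3

Answer: -3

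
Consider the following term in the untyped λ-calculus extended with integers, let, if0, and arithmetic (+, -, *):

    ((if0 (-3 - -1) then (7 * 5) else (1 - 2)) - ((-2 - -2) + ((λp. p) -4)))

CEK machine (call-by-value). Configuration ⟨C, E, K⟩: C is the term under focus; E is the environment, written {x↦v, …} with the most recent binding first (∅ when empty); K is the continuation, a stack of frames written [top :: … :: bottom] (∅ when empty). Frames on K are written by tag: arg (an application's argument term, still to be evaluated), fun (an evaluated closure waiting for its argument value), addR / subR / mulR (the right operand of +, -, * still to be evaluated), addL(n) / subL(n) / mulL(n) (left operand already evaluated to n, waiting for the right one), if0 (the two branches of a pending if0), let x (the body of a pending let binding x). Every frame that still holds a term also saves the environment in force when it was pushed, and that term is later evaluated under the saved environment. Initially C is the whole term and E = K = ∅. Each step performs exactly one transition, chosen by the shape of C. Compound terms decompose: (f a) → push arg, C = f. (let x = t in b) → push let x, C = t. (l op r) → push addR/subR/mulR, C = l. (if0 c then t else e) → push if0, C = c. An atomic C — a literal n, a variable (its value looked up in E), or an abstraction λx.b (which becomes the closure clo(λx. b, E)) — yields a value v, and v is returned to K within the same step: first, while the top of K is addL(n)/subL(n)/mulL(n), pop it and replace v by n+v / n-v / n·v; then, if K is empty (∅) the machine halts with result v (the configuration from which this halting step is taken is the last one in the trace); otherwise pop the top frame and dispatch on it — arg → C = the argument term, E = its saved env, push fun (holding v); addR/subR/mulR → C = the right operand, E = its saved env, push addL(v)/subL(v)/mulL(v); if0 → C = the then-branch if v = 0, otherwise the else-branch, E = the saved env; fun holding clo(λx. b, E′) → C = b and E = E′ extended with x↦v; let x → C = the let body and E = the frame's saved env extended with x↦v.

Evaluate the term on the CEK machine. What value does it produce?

Answer: 3

Derivation:
0. ⟨C=((if0 (-3 - -1) then (7 * 5) else (1 - 2)) - ((-2 - -2) + ((λp. p) -4))); E=∅; K=∅⟩
1. ⟨C=(if0 (-3 - -1) then (7 * 5) else (1 - 2)); E=∅; K=[subR]⟩
2. ⟨C=(-3 - -1); E=∅; K=[if0 :: subR]⟩
3. ⟨C=-3; E=∅; K=[subR :: if0 :: subR]⟩
4. ⟨C=-1; E=∅; K=[subL(-3) :: if0 :: subR]⟩
5. ⟨C=(1 - 2); E=∅; K=[subR]⟩
6. ⟨C=1; E=∅; K=[subR :: subR]⟩
7. ⟨C=2; E=∅; K=[subL(1) :: subR]⟩
8. ⟨C=((-2 - -2) + ((λp. p) -4)); E=∅; K=[subL(-1)]⟩
9. ⟨C=(-2 - -2); E=∅; K=[addR :: subL(-1)]⟩
10. ⟨C=-2; E=∅; K=[subR :: addR :: subL(-1)]⟩
11. ⟨C=-2; E=∅; K=[subL(-2) :: addR :: subL(-1)]⟩
12. ⟨C=((λp. p) -4); E=∅; K=[addL(0) :: subL(-1)]⟩
13. ⟨C=(λp. p); E=∅; K=[arg :: addL(0) :: subL(-1)]⟩
14. ⟨C=-4; E=∅; K=[fun :: addL(0) :: subL(-1)]⟩
15. ⟨C=p; E={p↦-4}; K=[addL(0) :: subL(-1)]⟩
→ final value 3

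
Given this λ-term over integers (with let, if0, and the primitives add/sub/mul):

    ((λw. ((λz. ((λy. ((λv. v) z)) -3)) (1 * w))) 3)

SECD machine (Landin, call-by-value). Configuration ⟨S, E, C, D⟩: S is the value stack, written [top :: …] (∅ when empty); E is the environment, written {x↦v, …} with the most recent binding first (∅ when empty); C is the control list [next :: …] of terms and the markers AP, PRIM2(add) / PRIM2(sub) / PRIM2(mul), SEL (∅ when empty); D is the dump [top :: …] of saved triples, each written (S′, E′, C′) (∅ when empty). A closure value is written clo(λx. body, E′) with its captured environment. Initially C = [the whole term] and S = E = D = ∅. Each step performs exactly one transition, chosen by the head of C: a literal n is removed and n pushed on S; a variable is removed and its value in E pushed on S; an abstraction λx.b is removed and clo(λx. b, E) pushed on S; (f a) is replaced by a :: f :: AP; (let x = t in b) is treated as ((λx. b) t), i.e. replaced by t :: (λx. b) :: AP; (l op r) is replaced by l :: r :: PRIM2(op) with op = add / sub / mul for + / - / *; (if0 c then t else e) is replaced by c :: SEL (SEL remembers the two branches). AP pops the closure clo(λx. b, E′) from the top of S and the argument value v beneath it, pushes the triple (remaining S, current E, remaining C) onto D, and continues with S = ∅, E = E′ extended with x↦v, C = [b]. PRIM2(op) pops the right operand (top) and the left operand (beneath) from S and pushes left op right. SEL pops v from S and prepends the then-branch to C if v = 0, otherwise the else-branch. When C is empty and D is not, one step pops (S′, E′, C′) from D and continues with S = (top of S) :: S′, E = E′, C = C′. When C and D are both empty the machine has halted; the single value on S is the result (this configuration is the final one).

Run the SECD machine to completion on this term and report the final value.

Answer: 3

Execution trace:
0. ⟨S=∅; E=∅; C=[((λw. ((λz. ((λy. ((λv. v) z)) -3)) (1 * w))) 3)]; D=∅⟩
1. ⟨S=∅; E=∅; C=[3 :: (λw. ((λz. ((λy. ((λv. v) z)) -3)) (1 * w))) :: AP]; D=∅⟩
2. ⟨S=[3]; E=∅; C=[(λw. ((λz. ((λy. ((λv. v) z)) -3)) (1 * w))) :: AP]; D=∅⟩
3. ⟨S=[clo(λw. ((λz. ((λy. ((λv. v) z)) -3)) (1 * w)), ∅) :: 3]; E=∅; C=[AP]; D=∅⟩
4. ⟨S=∅; E={w↦3}; C=[((λz. ((λy. ((λv. v) z)) -3)) (1 * w))]; D=[(∅, ∅, ∅)]⟩
5. ⟨S=∅; E={w↦3}; C=[(1 * w) :: (λz. ((λy. ((λv. v) z)) -3)) :: AP]; D=[(∅, ∅, ∅)]⟩
6. ⟨S=∅; E={w↦3}; C=[1 :: w :: PRIM2(mul) :: (λz. ((λy. ((λv. v) z)) -3)) :: AP]; D=[(∅, ∅, ∅)]⟩
7. ⟨S=[1]; E={w↦3}; C=[w :: PRIM2(mul) :: (λz. ((λy. ((λv. v) z)) -3)) :: AP]; D=[(∅, ∅, ∅)]⟩
8. ⟨S=[3 :: 1]; E={w↦3}; C=[PRIM2(mul) :: (λz. ((λy. ((λv. v) z)) -3)) :: AP]; D=[(∅, ∅, ∅)]⟩
9. ⟨S=[3]; E={w↦3}; C=[(λz. ((λy. ((λv. v) z)) -3)) :: AP]; D=[(∅, ∅, ∅)]⟩
10. ⟨S=[clo(λz. ((λy. ((λv. v) z)) -3), {w↦3}) :: 3]; E={w↦3}; C=[AP]; D=[(∅, ∅, ∅)]⟩
11. ⟨S=∅; E={z↦3, w↦3}; C=[((λy. ((λv. v) z)) -3)]; D=[(∅, {w↦3}, ∅) :: (∅, ∅, ∅)]⟩
12. ⟨S=∅; E={z↦3, w↦3}; C=[-3 :: (λy. ((λv. v) z)) :: AP]; D=[(∅, {w↦3}, ∅) :: (∅, ∅, ∅)]⟩
13. ⟨S=[-3]; E={z↦3, w↦3}; C=[(λy. ((λv. v) z)) :: AP]; D=[(∅, {w↦3}, ∅) :: (∅, ∅, ∅)]⟩
14. ⟨S=[clo(λy. ((λv. v) z), {z↦3, w↦3}) :: -3]; E={z↦3, w↦3}; C=[AP]; D=[(∅, {w↦3}, ∅) :: (∅, ∅, ∅)]⟩
15. ⟨S=∅; E={y↦-3, z↦3, w↦3}; C=[((λv. v) z)]; D=[(∅, {z↦3, w↦3}, ∅) :: (∅, {w↦3}, ∅) :: (∅, ∅, ∅)]⟩
16. ⟨S=∅; E={y↦-3, z↦3, w↦3}; C=[z :: (λv. v) :: AP]; D=[(∅, {z↦3, w↦3}, ∅) :: (∅, {w↦3}, ∅) :: (∅, ∅, ∅)]⟩
17. ⟨S=[3]; E={y↦-3, z↦3, w↦3}; C=[(λv. v) :: AP]; D=[(∅, {z↦3, w↦3}, ∅) :: (∅, {w↦3}, ∅) :: (∅, ∅, ∅)]⟩
18. ⟨S=[clo(λv. v, {y↦-3, z↦3, w↦3}) :: 3]; E={y↦-3, z↦3, w↦3}; C=[AP]; D=[(∅, {z↦3, w↦3}, ∅) :: (∅, {w↦3}, ∅) :: (∅, ∅, ∅)]⟩
19. ⟨S=∅; E={v↦3, y↦-3, z↦3, w↦3}; C=[v]; D=[(∅, {y↦-3, z↦3, w↦3}, ∅) :: (∅, {z↦3, w↦3}, ∅) :: (∅, {w↦3}, ∅) :: (∅, ∅, ∅)]⟩
20. ⟨S=[3]; E={v↦3, y↦-3, z↦3, w↦3}; C=∅; D=[(∅, {y↦-3, z↦3, w↦3}, ∅) :: (∅, {z↦3, w↦3}, ∅) :: (∅, {w↦3}, ∅) :: (∅, ∅, ∅)]⟩
21. ⟨S=[3]; E={y↦-3, z↦3, w↦3}; C=∅; D=[(∅, {z↦3, w↦3}, ∅) :: (∅, {w↦3}, ∅) :: (∅, ∅, ∅)]⟩
22. ⟨S=[3]; E={z↦3, w↦3}; C=∅; D=[(∅, {w↦3}, ∅) :: (∅, ∅, ∅)]⟩
23. ⟨S=[3]; E={w↦3}; C=∅; D=[(∅, ∅, ∅)]⟩
24. ⟨S=[3]; E=∅; C=∅; D=∅⟩
→ final value 3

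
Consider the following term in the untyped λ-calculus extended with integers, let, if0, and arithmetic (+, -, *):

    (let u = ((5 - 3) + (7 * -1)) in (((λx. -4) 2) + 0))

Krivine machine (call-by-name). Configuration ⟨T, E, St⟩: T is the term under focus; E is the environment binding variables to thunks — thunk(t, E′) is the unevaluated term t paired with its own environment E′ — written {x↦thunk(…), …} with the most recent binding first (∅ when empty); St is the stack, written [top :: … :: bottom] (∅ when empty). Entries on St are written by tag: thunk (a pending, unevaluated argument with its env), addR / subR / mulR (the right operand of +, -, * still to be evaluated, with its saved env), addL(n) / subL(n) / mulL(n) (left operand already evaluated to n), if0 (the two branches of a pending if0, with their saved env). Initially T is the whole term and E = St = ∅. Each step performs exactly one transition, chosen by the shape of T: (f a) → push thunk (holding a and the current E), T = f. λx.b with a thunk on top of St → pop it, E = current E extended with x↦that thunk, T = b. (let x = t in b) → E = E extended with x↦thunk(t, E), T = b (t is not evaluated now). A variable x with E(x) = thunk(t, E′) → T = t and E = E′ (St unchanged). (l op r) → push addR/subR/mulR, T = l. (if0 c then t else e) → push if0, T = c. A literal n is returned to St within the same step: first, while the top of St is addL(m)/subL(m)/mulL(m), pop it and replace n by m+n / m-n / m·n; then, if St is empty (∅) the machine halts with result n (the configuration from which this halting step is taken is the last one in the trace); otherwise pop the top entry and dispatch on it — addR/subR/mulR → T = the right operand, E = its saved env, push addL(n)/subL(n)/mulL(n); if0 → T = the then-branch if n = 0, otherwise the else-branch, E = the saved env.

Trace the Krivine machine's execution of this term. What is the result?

0. ⟨T=(let u = ((5 - 3) + (7 * -1)) in (((λx. -4) 2) + 0)); E=∅; St=∅⟩
1. ⟨T=(((λx. -4) 2) + 0); E={u↦thunk(((5 - 3) + (7 * -1)), ∅)}; St=∅⟩
2. ⟨T=((λx. -4) 2); E={u↦thunk(((5 - 3) + (7 * -1)), ∅)}; St=[addR]⟩
3. ⟨T=(λx. -4); E={u↦thunk(((5 - 3) + (7 * -1)), ∅)}; St=[thunk :: addR]⟩
4. ⟨T=-4; E={x↦thunk(2, {u↦thunk(((5 - 3) + (7 * -1)), ∅)}), u↦thunk(((5 - 3) + (7 * -1)), ∅)}; St=[addR]⟩
5. ⟨T=0; E={u↦thunk(((5 - 3) + (7 * -1)), ∅)}; St=[addL(-4)]⟩
→ final value -4

Answer: -4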